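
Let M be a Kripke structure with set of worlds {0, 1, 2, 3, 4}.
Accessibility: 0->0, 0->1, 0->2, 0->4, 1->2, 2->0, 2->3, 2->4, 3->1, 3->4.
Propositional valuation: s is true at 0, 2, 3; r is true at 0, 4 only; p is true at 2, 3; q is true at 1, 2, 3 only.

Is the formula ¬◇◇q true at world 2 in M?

No

Recall that ◇ψ holds at a world iff ψ holds at some accessible world.
At 2: ◇◇q is true, so ¬◇◇q is false.
  At 2: ◇◇q requires ◇q at some successor in {0, 3, 4}.
    ◇q holds at 0, so ◇◇q is true at 2.
      At 0: ◇q requires q at some successor in {0, 1, 2, 4}.
        q holds at 1, so ◇q is true at 0.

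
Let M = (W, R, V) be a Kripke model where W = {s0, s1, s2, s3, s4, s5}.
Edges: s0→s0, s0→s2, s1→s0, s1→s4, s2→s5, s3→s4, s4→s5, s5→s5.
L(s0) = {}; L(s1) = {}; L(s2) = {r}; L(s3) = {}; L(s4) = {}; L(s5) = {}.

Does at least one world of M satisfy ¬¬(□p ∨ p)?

Let φ = ¬¬(□p ∨ p). Evaluate φ at each world:
  s0 (successors {s0, s2}): φ is false.
  s1 (successors {s0, s4}): φ is false.
  s2 (successors {s5}): φ is false.
  s3 (successors {s4}): φ is false.
  s4 (successors {s5}): φ is false.
  s5 (successors {s5}): φ is false.
For instance, at s1:
  At s1: ¬(□p ∨ p) is true, so ¬¬(□p ∨ p) is false.
    At s1: □p ∨ p is false, so ¬(□p ∨ p) is true.
      At s1: □p is false, p is false, so □p ∨ p is false.

No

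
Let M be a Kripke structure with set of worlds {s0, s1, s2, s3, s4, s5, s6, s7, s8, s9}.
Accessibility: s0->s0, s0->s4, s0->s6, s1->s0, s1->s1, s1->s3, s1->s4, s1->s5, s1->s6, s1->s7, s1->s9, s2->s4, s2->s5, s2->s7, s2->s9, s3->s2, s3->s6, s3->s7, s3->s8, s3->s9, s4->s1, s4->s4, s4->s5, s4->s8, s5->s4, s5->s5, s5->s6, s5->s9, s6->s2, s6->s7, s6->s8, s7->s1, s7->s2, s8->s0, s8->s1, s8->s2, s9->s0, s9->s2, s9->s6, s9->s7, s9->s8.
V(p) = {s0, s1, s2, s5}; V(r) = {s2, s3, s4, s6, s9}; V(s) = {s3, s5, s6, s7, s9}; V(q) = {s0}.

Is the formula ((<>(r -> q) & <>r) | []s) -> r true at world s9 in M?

Recall that []ψ holds at a world iff ψ holds at every accessible world, and <>ψ holds iff ψ holds at some accessible world.
At s9: (<>(r -> q) & <>r) | []s is true, r is true, so ((<>(r -> q) & <>r) | []s) -> r is true.
  At s9: <>(r -> q) & <>r is true, []s is false, so (<>(r -> q) & <>r) | []s is true.
    At s9: <>(r -> q) is true, <>r is true, so <>(r -> q) & <>r is true.
      At s9: <>(r -> q) requires r -> q at some successor in {s0, s2, s6, s7, s8}.
        r -> q holds at s0, so <>(r -> q) is true at s9.
      At s9: <>r requires r at some successor in {s0, s2, s6, s7, s8}.
        r holds at s2, so <>r is true at s9.
    At s9: []s requires s at every successor {s0, s2, s6, s7, s8}.
      s fails at s0, so []s is false at s9.

Yes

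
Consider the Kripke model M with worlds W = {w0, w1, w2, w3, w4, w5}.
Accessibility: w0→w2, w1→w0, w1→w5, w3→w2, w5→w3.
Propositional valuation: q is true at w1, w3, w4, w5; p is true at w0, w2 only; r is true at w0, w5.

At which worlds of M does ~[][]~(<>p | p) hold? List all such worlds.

Let φ = ~[][]~(<>p | p). Evaluate φ at each world:
  w0 (successors {w2}): φ is false.
  w1 (successors {w0, w5}): φ is true.
  w2 (successors ∅): φ is false.
  w3 (successors {w2}): φ is false.
  w4 (successors ∅): φ is false.
  w5 (successors {w3}): φ is true.
For instance, at w0:
  At w0: [][]~(<>p | p) is true, so ~[][]~(<>p | p) is false.
    At w0: [][]~(<>p | p) requires []~(<>p | p) at every successor {w2}.
      At w2: []~(<>p | p) is true.
    So [][]~(<>p | p) is true at w0.
Satisfying worlds: {w1, w5}

w1, w5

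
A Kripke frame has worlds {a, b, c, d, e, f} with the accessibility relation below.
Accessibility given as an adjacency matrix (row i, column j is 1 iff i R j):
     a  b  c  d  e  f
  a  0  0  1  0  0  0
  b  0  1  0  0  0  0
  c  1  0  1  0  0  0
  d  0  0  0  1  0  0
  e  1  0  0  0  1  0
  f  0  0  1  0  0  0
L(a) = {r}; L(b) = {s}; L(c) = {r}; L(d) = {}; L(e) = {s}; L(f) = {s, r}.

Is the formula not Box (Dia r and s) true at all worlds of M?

Yes

Let φ = not Box (Dia r and s). Evaluate φ at each world:
  a (successors {c}): φ is true.
  b (successors {b}): φ is true.
  c (successors {a, c}): φ is true.
  d (successors {d}): φ is true.
  e (successors {a, e}): φ is true.
  f (successors {c}): φ is true.
For instance, at b:
  At b: Box (Dia r and s) is false, so not Box (Dia r and s) is true.
    At b: Box (Dia r and s) requires Dia r and s at every successor {b}.
      Dia r and s fails at b, so Box (Dia r and s) is false at b.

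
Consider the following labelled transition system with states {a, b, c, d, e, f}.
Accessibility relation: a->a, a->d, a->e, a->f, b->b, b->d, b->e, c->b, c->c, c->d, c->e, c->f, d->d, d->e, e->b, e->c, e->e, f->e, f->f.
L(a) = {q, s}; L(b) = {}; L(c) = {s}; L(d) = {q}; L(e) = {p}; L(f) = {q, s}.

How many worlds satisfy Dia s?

Let φ = Dia s. Evaluate φ at each world:
  a (successors {a, d, e, f}): φ is true.
  b (successors {b, d, e}): φ is false.
  c (successors {b, c, d, e, f}): φ is true.
  d (successors {d, e}): φ is false.
  e (successors {b, c, e}): φ is true.
  f (successors {e, f}): φ is true.
For instance, at e:
  At e: Dia s requires s at some successor in {b, c, e}.
    s holds at c, so Dia s is true at e.
Satisfying worlds: {a, c, e, f}

4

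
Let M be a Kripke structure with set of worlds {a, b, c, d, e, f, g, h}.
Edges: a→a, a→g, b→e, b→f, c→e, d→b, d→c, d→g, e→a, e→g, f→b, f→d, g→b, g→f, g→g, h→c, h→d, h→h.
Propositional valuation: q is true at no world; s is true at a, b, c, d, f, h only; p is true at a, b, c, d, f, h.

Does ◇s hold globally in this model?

No

Let φ = ◇s. Evaluate φ at each world:
  a (successors {a, g}): φ is true.
  b (successors {e, f}): φ is true.
  c (successors {e}): φ is false.
  d (successors {b, c, g}): φ is true.
  e (successors {a, g}): φ is true.
  f (successors {b, d}): φ is true.
  g (successors {b, f, g}): φ is true.
  h (successors {c, d, h}): φ is true.
Detail at c (counterexample):
  At c: ◇s requires s at some successor in {e}.
    At e: s is false.
  So ◇s is false at c.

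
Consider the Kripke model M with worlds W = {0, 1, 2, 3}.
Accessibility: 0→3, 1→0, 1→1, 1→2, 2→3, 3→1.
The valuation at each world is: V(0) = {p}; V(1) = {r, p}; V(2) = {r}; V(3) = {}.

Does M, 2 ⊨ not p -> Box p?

No

Recall that Box ψ holds at a world iff ψ holds at every accessible world, and Dia ψ holds iff ψ holds at some accessible world.
At 2: not p is true, Box p is false, so not p -> Box p is false.
  At 2: Box p requires p at every successor {3}.
    p fails at 3, so Box p is false at 2.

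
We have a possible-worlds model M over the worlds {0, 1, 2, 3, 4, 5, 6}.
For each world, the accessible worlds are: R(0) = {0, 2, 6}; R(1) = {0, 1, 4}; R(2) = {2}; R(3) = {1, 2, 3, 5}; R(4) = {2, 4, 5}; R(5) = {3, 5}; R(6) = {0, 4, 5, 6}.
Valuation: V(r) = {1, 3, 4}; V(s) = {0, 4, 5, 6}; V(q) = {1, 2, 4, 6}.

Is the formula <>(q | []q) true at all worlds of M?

Let φ = <>(q | []q). Evaluate φ at each world:
  0 (successors {0, 2, 6}): φ is true.
  1 (successors {0, 1, 4}): φ is true.
  2 (successors {2}): φ is true.
  3 (successors {1, 2, 3, 5}): φ is true.
  4 (successors {2, 4, 5}): φ is true.
  5 (successors {3, 5}): φ is false.
  6 (successors {0, 4, 5, 6}): φ is true.
Detail at 5 (counterexample):
  At 5: <>(q | []q) requires q | []q at some successor in {3, 5}.
    At 3: q | []q is false.
    At 5: q | []q is false.
  So <>(q | []q) is false at 5.

No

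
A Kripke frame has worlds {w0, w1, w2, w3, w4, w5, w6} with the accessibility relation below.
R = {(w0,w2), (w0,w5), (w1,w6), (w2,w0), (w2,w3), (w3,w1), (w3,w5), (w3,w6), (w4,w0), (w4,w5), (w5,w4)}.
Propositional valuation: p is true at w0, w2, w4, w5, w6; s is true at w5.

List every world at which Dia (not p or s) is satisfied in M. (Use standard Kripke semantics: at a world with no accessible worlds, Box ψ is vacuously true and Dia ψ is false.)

w0, w2, w3, w4

Let φ = Dia (not p or s). Evaluate φ at each world:
  w0 (successors {w2, w5}): φ is true.
  w1 (successors {w6}): φ is false.
  w2 (successors {w0, w3}): φ is true.
  w3 (successors {w1, w5, w6}): φ is true.
  w4 (successors {w0, w5}): φ is true.
  w5 (successors {w4}): φ is false.
  w6 (successors ∅): φ is false.
For instance, at w5:
  At w5: Dia (not p or s) requires not p or s at some successor in {w4}.
    At w4: not p or s is false.
  So Dia (not p or s) is false at w5.
Satisfying worlds: {w0, w2, w3, w4}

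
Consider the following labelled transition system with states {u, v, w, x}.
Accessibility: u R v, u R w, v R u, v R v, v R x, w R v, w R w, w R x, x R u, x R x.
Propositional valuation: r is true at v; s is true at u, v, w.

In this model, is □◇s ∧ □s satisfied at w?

No

At w: □◇s is true, □s is false, so □◇s ∧ □s is false.
  At w: □◇s requires ◇s at every successor {v, w, x}.
      At v: ◇s requires s at some successor in {u, v, x}.
        s holds at u, so ◇s is true at v.
      At w: ◇s requires s at some successor in {v, w, x}.
        s holds at v, so ◇s is true at w.
      At x: ◇s requires s at some successor in {u, x}.
        s holds at u, so ◇s is true at x.
  So □◇s is true at w.
  At w: □s requires s at every successor {v, w, x}.
    s fails at x, so □s is false at w.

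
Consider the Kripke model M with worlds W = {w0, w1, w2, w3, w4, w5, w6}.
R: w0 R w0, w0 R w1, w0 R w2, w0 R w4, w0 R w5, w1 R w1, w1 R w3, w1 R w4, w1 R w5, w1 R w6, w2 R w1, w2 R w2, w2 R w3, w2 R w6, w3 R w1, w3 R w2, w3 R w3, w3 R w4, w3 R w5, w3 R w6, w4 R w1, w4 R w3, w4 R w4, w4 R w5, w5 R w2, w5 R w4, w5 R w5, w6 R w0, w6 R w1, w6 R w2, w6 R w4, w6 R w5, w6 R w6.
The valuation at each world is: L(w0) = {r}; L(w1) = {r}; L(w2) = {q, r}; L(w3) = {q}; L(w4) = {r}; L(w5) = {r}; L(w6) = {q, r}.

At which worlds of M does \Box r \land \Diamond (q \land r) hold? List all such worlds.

w0, w5, w6

Let φ = \Box r \land \Diamond (q \land r). Evaluate φ at each world:
  w0 (successors {w0, w1, w2, w4, w5}): φ is true.
  w1 (successors {w1, w3, w4, w5, w6}): φ is false.
  w2 (successors {w1, w2, w3, w6}): φ is false.
  w3 (successors {w1, w2, w3, w4, w5, w6}): φ is false.
  w4 (successors {w1, w3, w4, w5}): φ is false.
  w5 (successors {w2, w4, w5}): φ is true.
  w6 (successors {w0, w1, w2, w4, w5, w6}): φ is true.
For instance, at w1:
  At w1: \Box r is false, \Diamond (q \land r) is true, so \Box r \land \Diamond (q \land r) is false.
    At w1: \Box r requires r at every successor {w1, w3, w4, w5, w6}.
      r fails at w3, so \Box r is false at w1.
    At w1: \Diamond (q \land r) requires q \land r at some successor in {w1, w3, w4, w5, w6}.
      q \land r holds at w6, so \Diamond (q \land r) is true at w1.
Satisfying worlds: {w0, w5, w6}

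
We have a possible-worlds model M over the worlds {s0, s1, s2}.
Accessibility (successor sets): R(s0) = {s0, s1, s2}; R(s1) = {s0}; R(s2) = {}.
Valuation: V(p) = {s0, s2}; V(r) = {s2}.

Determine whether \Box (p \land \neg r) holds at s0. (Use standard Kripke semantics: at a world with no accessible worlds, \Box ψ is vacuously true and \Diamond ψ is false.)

At s0: \Box (p \land \neg r) requires p \land \neg r at every successor {s0, s1, s2}.
  p \land \neg r fails at s1, so \Box (p \land \neg r) is false at s0.

No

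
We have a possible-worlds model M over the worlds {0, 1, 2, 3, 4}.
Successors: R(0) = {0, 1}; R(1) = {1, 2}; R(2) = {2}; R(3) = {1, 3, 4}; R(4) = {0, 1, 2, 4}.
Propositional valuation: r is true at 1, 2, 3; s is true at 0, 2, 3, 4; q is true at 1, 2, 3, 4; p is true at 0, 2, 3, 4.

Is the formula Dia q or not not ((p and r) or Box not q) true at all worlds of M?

Recall that Box ψ holds at a world iff ψ holds at every accessible world, and Dia ψ holds iff ψ holds at some accessible world.
Let φ = Dia q or not not ((p and r) or Box not q). Evaluate φ at each world:
  0 (successors {0, 1}): φ is true.
  1 (successors {1, 2}): φ is true.
  2 (successors {2}): φ is true.
  3 (successors {1, 3, 4}): φ is true.
  4 (successors {0, 1, 2, 4}): φ is true.
For instance, at 1:
  At 1: Dia q is true, not not ((p and r) or Box not q) is false, so Dia q or not not ((p and r) or Box not q) is true.
    At 1: Dia q requires q at some successor in {1, 2}.
      q holds at 1, so Dia q is true at 1.
    At 1: not ((p and r) or Box not q) is true, so not not ((p and r) or Box not q) is false.
      At 1: (p and r) or Box not q is false, so not ((p and r) or Box not q) is true.

Yes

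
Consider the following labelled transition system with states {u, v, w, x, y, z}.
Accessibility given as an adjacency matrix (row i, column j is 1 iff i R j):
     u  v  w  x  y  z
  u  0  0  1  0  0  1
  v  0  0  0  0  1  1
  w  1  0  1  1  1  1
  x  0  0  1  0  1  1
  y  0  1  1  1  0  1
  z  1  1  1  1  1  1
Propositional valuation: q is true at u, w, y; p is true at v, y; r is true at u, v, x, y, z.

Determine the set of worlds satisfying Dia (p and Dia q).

v, w, x, y, z

Recall that Dia ψ holds at a world iff ψ holds at some accessible world.
Let φ = Dia (p and Dia q). Evaluate φ at each world:
  u (successors {w, z}): φ is false.
  v (successors {y, z}): φ is true.
  w (successors {u, w, x, y, z}): φ is true.
  x (successors {w, y, z}): φ is true.
  y (successors {v, w, x, z}): φ is true.
  z (successors {u, v, w, x, y, z}): φ is true.
For instance, at u:
  At u: Dia (p and Dia q) requires p and Dia q at some successor in {w, z}.
    At w: p and Dia q is false.
    At z: p and Dia q is false.
  So Dia (p and Dia q) is false at u.
Satisfying worlds: {v, w, x, y, z}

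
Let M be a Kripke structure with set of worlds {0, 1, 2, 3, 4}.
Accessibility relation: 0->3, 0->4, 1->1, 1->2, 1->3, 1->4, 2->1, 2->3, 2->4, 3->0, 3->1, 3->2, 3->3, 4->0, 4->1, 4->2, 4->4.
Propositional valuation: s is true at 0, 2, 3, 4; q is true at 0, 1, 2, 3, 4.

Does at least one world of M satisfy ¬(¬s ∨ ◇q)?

Let φ = ¬(¬s ∨ ◇q). Evaluate φ at each world:
  0 (successors {3, 4}): φ is false.
  1 (successors {1, 2, 3, 4}): φ is false.
  2 (successors {1, 3, 4}): φ is false.
  3 (successors {0, 1, 2, 3}): φ is false.
  4 (successors {0, 1, 2, 4}): φ is false.
For instance, at 3:
  At 3: ¬s ∨ ◇q is true, so ¬(¬s ∨ ◇q) is false.
    At 3: ¬s is false, ◇q is true, so ¬s ∨ ◇q is true.
      At 3: ◇q requires q at some successor in {0, 1, 2, 3}.
        q holds at 0, so ◇q is true at 3.

No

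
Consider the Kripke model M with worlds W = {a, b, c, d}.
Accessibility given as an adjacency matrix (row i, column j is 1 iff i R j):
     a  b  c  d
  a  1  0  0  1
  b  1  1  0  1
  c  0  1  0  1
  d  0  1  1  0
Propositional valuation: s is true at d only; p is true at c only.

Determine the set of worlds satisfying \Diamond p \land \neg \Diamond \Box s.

d

Let φ = \Diamond p \land \neg \Diamond \Box s. Evaluate φ at each world:
  a (successors {a, d}): φ is false.
  b (successors {a, b, d}): φ is false.
  c (successors {b, d}): φ is false.
  d (successors {b, c}): φ is true.
For instance, at d:
  At d: \Diamond p is true, \neg \Diamond \Box s is true, so \Diamond p \land \neg \Diamond \Box s is true.
    At d: \Diamond p requires p at some successor in {b, c}.
      p holds at c, so \Diamond p is true at d.
    At d: \Diamond \Box s is false, so \neg \Diamond \Box s is true.
      At d: \Diamond \Box s requires \Box s at some successor in {b, c}.
        At b: \Box s is false.
        At c: \Box s is false.
      So \Diamond \Box s is false at d.
Satisfying worlds: {d}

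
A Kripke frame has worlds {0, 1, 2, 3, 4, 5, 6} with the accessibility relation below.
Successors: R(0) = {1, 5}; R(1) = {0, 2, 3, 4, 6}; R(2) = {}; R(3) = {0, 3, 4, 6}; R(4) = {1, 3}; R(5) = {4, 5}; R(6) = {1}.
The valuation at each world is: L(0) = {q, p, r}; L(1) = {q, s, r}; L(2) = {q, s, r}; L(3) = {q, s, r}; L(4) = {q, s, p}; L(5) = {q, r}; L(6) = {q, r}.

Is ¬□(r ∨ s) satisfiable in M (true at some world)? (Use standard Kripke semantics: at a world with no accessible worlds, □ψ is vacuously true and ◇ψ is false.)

No

Let φ = ¬□(r ∨ s). Evaluate φ at each world:
  0 (successors {1, 5}): φ is false.
  1 (successors {0, 2, 3, 4, 6}): φ is false.
  2 (successors ∅): φ is false.
  3 (successors {0, 3, 4, 6}): φ is false.
  4 (successors {1, 3}): φ is false.
  5 (successors {4, 5}): φ is false.
  6 (successors {1}): φ is false.
For instance, at 3:
  At 3: □(r ∨ s) is true, so ¬□(r ∨ s) is false.
    At 3: □(r ∨ s) requires r ∨ s at every successor {0, 3, 4, 6}.
      At 0: r ∨ s is true.
      At 3: r ∨ s is true.
      At 4: r ∨ s is true.
      At 6: r ∨ s is true.
    So □(r ∨ s) is true at 3.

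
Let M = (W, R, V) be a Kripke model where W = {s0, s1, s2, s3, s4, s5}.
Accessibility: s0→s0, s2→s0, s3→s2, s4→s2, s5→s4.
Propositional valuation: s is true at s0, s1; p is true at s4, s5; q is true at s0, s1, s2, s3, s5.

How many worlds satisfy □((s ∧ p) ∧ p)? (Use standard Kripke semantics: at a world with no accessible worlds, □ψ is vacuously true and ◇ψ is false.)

1

Let φ = □((s ∧ p) ∧ p). Evaluate φ at each world:
  s0 (successors {s0}): φ is false.
  s1 (successors ∅): φ is true.
  s2 (successors {s0}): φ is false.
  s3 (successors {s2}): φ is false.
  s4 (successors {s2}): φ is false.
  s5 (successors {s4}): φ is false.
For instance, at s5:
  At s5: □((s ∧ p) ∧ p) requires (s ∧ p) ∧ p at every successor {s4}.
    (s ∧ p) ∧ p fails at s4, so □((s ∧ p) ∧ p) is false at s5.
Satisfying worlds: {s1}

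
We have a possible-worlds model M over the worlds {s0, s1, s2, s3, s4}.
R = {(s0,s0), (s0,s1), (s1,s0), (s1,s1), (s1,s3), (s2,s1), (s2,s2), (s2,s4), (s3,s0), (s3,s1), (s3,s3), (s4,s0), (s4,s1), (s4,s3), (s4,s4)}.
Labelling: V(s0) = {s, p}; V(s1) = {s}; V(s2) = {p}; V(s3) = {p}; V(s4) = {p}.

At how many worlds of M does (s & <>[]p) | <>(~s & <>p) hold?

4

Let φ = (s & <>[]p) | <>(~s & <>p). Evaluate φ at each world:
  s0 (successors {s0, s1}): φ is false.
  s1 (successors {s0, s1, s3}): φ is true.
  s2 (successors {s1, s2, s4}): φ is true.
  s3 (successors {s0, s1, s3}): φ is true.
  s4 (successors {s0, s1, s3, s4}): φ is true.
For instance, at s1:
  At s1: s & <>[]p is false, <>(~s & <>p) is true, so (s & <>[]p) | <>(~s & <>p) is true.
    At s1: s is true, <>[]p is false, so s & <>[]p is false.
      At s1: <>[]p requires []p at some successor in {s0, s1, s3}.
        At s0: []p is false.
        At s1: []p is false.
        At s3: []p is false.
      So <>[]p is false at s1.
    At s1: <>(~s & <>p) requires ~s & <>p at some successor in {s0, s1, s3}.
      ~s & <>p holds at s3, so <>(~s & <>p) is true at s1.
Satisfying worlds: {s1, s2, s3, s4}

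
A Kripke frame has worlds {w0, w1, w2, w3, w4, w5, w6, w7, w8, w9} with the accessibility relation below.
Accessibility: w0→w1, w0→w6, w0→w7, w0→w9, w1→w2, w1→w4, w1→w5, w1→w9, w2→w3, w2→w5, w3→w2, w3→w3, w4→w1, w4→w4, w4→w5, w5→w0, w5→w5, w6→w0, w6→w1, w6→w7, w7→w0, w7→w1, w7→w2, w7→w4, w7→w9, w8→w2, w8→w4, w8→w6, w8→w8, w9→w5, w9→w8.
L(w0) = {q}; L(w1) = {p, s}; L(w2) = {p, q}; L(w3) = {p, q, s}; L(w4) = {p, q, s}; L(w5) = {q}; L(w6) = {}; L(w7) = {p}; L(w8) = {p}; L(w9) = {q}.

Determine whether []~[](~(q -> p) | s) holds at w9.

No

Recall that []ψ holds at a world iff ψ holds at every accessible world, and <>ψ holds iff ψ holds at some accessible world.
At w9: []~[](~(q -> p) | s) requires ~[](~(q -> p) | s) at every successor {w5, w8}.
  ~[](~(q -> p) | s) fails at w5, so []~[](~(q -> p) | s) is false at w9.
    At w5: [](~(q -> p) | s) is true, so ~[](~(q -> p) | s) is false.
      At w5: [](~(q -> p) | s) requires ~(q -> p) | s at every successor {w0, w5}.
        At w0: ~(q -> p) | s is true.
        At w5: ~(q -> p) | s is true.
      So [](~(q -> p) | s) is true at w5.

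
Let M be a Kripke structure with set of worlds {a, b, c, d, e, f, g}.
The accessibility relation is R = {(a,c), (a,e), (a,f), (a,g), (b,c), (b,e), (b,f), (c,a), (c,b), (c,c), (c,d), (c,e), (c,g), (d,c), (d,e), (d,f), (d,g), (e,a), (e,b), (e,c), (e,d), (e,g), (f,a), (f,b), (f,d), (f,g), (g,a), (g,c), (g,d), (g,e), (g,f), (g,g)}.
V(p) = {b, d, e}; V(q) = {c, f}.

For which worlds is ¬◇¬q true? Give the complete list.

Recall that ◇ψ holds at a world iff ψ holds at some accessible world.
Let φ = ¬◇¬q. Evaluate φ at each world:
  a (successors {c, e, f, g}): φ is false.
  b (successors {c, e, f}): φ is false.
  c (successors {a, b, c, d, e, g}): φ is false.
  d (successors {c, e, f, g}): φ is false.
  e (successors {a, b, c, d, g}): φ is false.
  f (successors {a, b, d, g}): φ is false.
  g (successors {a, c, d, e, f, g}): φ is false.
For instance, at b:
  At b: ◇¬q is true, so ¬◇¬q is false.
    At b: ◇¬q requires ¬q at some successor in {c, e, f}.
      ¬q holds at e, so ◇¬q is true at b.
Satisfying worlds: none.

none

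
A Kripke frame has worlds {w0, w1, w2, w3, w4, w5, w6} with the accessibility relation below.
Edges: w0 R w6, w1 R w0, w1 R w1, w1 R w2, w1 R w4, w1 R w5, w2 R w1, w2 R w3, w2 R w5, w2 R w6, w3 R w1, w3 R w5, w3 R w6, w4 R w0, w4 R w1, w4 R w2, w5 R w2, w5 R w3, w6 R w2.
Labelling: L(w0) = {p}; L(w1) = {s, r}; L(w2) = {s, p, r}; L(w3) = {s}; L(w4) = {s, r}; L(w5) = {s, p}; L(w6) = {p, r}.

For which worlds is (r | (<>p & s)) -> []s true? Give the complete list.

w0, w5, w6

Let φ = (r | (<>p & s)) -> []s. Evaluate φ at each world:
  w0 (successors {w6}): φ is true.
  w1 (successors {w0, w1, w2, w4, w5}): φ is false.
  w2 (successors {w1, w3, w5, w6}): φ is false.
  w3 (successors {w1, w5, w6}): φ is false.
  w4 (successors {w0, w1, w2}): φ is false.
  w5 (successors {w2, w3}): φ is true.
  w6 (successors {w2}): φ is true.
For instance, at w3:
  At w3: r | (<>p & s) is true, []s is false, so (r | (<>p & s)) -> []s is false.
    At w3: r is false, <>p & s is true, so r | (<>p & s) is true.
      At w3: <>p is true, s is true, so <>p & s is true.
    At w3: []s requires s at every successor {w1, w5, w6}.
      s fails at w6, so []s is false at w3.
Satisfying worlds: {w0, w5, w6}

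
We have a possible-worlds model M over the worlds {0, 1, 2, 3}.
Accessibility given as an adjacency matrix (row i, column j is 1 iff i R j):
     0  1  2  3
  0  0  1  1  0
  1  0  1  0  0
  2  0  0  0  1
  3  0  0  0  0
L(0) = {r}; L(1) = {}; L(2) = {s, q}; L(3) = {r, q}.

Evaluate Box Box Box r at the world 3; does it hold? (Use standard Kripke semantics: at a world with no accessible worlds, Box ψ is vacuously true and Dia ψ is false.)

At 3: no accessible worlds, so Box Box Box r holds vacuously.

Yes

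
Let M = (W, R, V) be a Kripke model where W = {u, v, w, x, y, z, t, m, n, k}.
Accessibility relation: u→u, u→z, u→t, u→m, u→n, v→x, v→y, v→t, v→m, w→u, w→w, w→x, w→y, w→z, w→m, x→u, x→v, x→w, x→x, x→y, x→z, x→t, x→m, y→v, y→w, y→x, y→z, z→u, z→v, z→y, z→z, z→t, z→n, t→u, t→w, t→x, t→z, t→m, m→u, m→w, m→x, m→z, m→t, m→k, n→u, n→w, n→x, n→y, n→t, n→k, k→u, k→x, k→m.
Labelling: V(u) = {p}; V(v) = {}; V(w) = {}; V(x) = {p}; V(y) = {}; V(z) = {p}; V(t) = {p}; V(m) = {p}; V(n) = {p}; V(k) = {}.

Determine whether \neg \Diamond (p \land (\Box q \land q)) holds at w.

Recall that \Box ψ holds at a world iff ψ holds at every accessible world, and \Diamond ψ holds iff ψ holds at some accessible world.
At w: \Diamond (p \land (\Box q \land q)) is false, so \neg \Diamond (p \land (\Box q \land q)) is true.
  At w: \Diamond (p \land (\Box q \land q)) requires p \land (\Box q \land q) at some successor in {u, w, x, y, z, m}.
    At u: p \land (\Box q \land q) is false.
    At w: p \land (\Box q \land q) is false.
    At x: p \land (\Box q \land q) is false.
    At y: p \land (\Box q \land q) is false.
    At z: p \land (\Box q \land q) is false.
    At m: p \land (\Box q \land q) is false.
  So \Diamond (p \land (\Box q \land q)) is false at w.

Yes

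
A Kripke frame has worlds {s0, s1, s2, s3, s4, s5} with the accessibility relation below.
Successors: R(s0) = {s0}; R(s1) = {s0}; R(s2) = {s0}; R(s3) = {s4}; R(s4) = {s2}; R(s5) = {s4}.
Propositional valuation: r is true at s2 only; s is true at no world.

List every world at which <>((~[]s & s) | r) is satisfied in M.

Recall that []ψ holds at a world iff ψ holds at every accessible world, and <>ψ holds iff ψ holds at some accessible world.
Let φ = <>((~[]s & s) | r). Evaluate φ at each world:
  s0 (successors {s0}): φ is false.
  s1 (successors {s0}): φ is false.
  s2 (successors {s0}): φ is false.
  s3 (successors {s4}): φ is false.
  s4 (successors {s2}): φ is true.
  s5 (successors {s4}): φ is false.
For instance, at s5:
  At s5: <>((~[]s & s) | r) requires (~[]s & s) | r at some successor in {s4}.
    At s4: (~[]s & s) | r is false.
  So <>((~[]s & s) | r) is false at s5.
Satisfying worlds: {s4}

s4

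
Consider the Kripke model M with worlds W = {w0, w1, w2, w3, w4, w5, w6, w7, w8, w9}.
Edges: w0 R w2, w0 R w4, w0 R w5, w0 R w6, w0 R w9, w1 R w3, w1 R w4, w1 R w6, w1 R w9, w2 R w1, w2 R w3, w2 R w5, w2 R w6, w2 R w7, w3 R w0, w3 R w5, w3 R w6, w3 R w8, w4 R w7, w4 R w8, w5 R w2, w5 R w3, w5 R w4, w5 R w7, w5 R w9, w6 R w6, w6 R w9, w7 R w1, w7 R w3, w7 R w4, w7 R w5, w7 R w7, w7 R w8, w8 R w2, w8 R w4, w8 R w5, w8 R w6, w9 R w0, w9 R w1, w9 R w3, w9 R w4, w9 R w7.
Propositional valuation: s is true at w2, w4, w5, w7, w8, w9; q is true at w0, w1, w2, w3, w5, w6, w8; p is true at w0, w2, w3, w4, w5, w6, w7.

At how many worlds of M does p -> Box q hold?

4

Let φ = p -> Box q. Evaluate φ at each world:
  w0 (successors {w2, w4, w5, w6, w9}): φ is false.
  w1 (successors {w3, w4, w6, w9}): φ is true.
  w2 (successors {w1, w3, w5, w6, w7}): φ is false.
  w3 (successors {w0, w5, w6, w8}): φ is true.
  w4 (successors {w7, w8}): φ is false.
  w5 (successors {w2, w3, w4, w7, w9}): φ is false.
  w6 (successors {w6, w9}): φ is false.
  w7 (successors {w1, w3, w4, w5, w7, w8}): φ is false.
  w8 (successors {w2, w4, w5, w6}): φ is true.
  w9 (successors {w0, w1, w3, w4, w7}): φ is true.
For instance, at w2:
  At w2: p is true, Box q is false, so p -> Box q is false.
    At w2: Box q requires q at every successor {w1, w3, w5, w6, w7}.
      q fails at w7, so Box q is false at w2.
Satisfying worlds: {w1, w3, w8, w9}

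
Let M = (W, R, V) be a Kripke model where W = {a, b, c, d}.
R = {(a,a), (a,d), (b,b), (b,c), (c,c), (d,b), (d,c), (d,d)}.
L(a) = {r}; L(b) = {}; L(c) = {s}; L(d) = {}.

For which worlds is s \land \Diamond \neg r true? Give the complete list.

c

Let φ = s \land \Diamond \neg r. Evaluate φ at each world:
  a (successors {a, d}): φ is false.
  b (successors {b, c}): φ is false.
  c (successors {c}): φ is true.
  d (successors {b, c, d}): φ is false.
For instance, at d:
  At d: s is false, \Diamond \neg r is true, so s \land \Diamond \neg r is false.
    At d: \Diamond \neg r requires \neg r at some successor in {b, c, d}.
      \neg r holds at b, so \Diamond \neg r is true at d.
Satisfying worlds: {c}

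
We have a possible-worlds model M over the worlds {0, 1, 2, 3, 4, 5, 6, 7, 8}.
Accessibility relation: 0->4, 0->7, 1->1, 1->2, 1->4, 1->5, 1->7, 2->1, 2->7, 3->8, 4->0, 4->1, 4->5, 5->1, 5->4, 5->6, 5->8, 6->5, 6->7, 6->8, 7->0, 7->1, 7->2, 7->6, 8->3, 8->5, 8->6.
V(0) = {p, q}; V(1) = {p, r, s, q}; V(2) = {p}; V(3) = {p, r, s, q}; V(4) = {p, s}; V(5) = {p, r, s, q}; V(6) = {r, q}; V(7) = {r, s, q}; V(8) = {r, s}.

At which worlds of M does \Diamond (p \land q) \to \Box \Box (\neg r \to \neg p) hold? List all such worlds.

0, 3

Let φ = \Diamond (p \land q) \to \Box \Box (\neg r \to \neg p). Evaluate φ at each world:
  0 (successors {4, 7}): φ is true.
  1 (successors {1, 2, 4, 5, 7}): φ is false.
  2 (successors {1, 7}): φ is false.
  3 (successors {8}): φ is true.
  4 (successors {0, 1, 5}): φ is false.
  5 (successors {1, 4, 6, 8}): φ is false.
  6 (successors {5, 7, 8}): φ is false.
  7 (successors {0, 1, 2, 6}): φ is false.
  8 (successors {3, 5, 6}): φ is false.
For instance, at 0:
  At 0: \Diamond (p \land q) is false, \Box \Box (\neg r \to \neg p) is false, so \Diamond (p \land q) \to \Box \Box (\neg r \to \neg p) is true.
    At 0: \Diamond (p \land q) requires p \land q at some successor in {4, 7}.
      At 4: p \land q is false.
      At 7: p \land q is false.
    So \Diamond (p \land q) is false at 0.
    At 0: \Box \Box (\neg r \to \neg p) requires \Box (\neg r \to \neg p) at every successor {4, 7}.
      \Box (\neg r \to \neg p) fails at 4, so \Box \Box (\neg r \to \neg p) is false at 0.
Satisfying worlds: {0, 3}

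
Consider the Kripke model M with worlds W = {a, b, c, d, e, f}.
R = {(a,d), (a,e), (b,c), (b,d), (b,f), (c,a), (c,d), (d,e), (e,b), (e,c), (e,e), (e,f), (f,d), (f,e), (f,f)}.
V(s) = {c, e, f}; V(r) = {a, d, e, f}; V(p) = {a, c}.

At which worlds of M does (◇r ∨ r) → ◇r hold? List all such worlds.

Recall that ◇ψ holds at a world iff ψ holds at some accessible world.
Let φ = (◇r ∨ r) → ◇r. Evaluate φ at each world:
  a (successors {d, e}): φ is true.
  b (successors {c, d, f}): φ is true.
  c (successors {a, d}): φ is true.
  d (successors {e}): φ is true.
  e (successors {b, c, e, f}): φ is true.
  f (successors {d, e, f}): φ is true.
For instance, at f:
  At f: ◇r ∨ r is true, ◇r is true, so (◇r ∨ r) → ◇r is true.
    At f: ◇r is true, r is true, so ◇r ∨ r is true.
      At f: ◇r requires r at some successor in {d, e, f}.
        r holds at d, so ◇r is true at f.
    At f: ◇r requires r at some successor in {d, e, f}.
      r holds at d, so ◇r is true at f.
Satisfying worlds: {a, b, c, d, e, f}

a, b, c, d, e, f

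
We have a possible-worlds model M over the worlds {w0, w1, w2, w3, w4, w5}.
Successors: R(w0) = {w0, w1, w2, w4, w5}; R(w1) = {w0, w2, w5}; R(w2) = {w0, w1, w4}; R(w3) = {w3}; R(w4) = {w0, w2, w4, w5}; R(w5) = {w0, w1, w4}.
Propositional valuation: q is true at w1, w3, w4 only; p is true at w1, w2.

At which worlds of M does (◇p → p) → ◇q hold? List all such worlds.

Let φ = (◇p → p) → ◇q. Evaluate φ at each world:
  w0 (successors {w0, w1, w2, w4, w5}): φ is true.
  w1 (successors {w0, w2, w5}): φ is false.
  w2 (successors {w0, w1, w4}): φ is true.
  w3 (successors {w3}): φ is true.
  w4 (successors {w0, w2, w4, w5}): φ is true.
  w5 (successors {w0, w1, w4}): φ is true.
For instance, at w3:
  At w3: ◇p → p is true, ◇q is true, so (◇p → p) → ◇q is true.
    At w3: ◇p is false, p is false, so ◇p → p is true.
      At w3: ◇p requires p at some successor in {w3}.
        At w3: p is false.
      So ◇p is false at w3.
    At w3: ◇q requires q at some successor in {w3}.
      q holds at w3, so ◇q is true at w3.
Satisfying worlds: {w0, w2, w3, w4, w5}

w0, w2, w3, w4, w5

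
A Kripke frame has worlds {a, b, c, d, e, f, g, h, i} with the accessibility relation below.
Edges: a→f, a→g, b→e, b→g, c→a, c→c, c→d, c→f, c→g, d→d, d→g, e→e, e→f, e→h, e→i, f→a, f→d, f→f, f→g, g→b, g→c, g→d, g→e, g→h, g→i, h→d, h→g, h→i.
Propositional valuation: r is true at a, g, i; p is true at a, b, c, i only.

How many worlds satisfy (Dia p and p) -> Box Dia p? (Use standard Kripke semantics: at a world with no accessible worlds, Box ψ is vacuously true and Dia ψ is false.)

Let φ = (Dia p and p) -> Box Dia p. Evaluate φ at each world:
  a (successors {f, g}): φ is true.
  b (successors {e, g}): φ is true.
  c (successors {a, c, d, f, g}): φ is false.
  d (successors {d, g}): φ is true.
  e (successors {e, f, h, i}): φ is true.
  f (successors {a, d, f, g}): φ is true.
  g (successors {b, c, d, e, h, i}): φ is true.
  h (successors {d, g, i}): φ is true.
  i (successors ∅): φ is true.
For instance, at e:
  At e: Dia p and p is false, Box Dia p is false, so (Dia p and p) -> Box Dia p is true.
    At e: Dia p is true, p is false, so Dia p and p is false.
      At e: Dia p requires p at some successor in {e, f, h, i}.
        p holds at i, so Dia p is true at e.
    At e: Box Dia p requires Dia p at every successor {e, f, h, i}.
      Dia p fails at i, so Box Dia p is false at e.
Satisfying worlds: {a, b, d, e, f, g, h, i}

8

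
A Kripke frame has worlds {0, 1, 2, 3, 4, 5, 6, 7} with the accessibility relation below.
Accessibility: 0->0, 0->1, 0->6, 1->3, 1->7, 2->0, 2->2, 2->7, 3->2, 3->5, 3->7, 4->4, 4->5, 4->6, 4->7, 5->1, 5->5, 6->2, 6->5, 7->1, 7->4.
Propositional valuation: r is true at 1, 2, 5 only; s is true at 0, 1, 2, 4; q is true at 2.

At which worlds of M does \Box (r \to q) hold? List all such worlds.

Recall that \Box ψ holds at a world iff ψ holds at every accessible world, and \Diamond ψ holds iff ψ holds at some accessible world.
Let φ = \Box (r \to q). Evaluate φ at each world:
  0 (successors {0, 1, 6}): φ is false.
  1 (successors {3, 7}): φ is true.
  2 (successors {0, 2, 7}): φ is true.
  3 (successors {2, 5, 7}): φ is false.
  4 (successors {4, 5, 6, 7}): φ is false.
  5 (successors {1, 5}): φ is false.
  6 (successors {2, 5}): φ is false.
  7 (successors {1, 4}): φ is false.
For instance, at 1:
  At 1: \Box (r \to q) requires r \to q at every successor {3, 7}.
    At 3: r \to q is true.
    At 7: r \to q is true.
  So \Box (r \to q) is true at 1.
Satisfying worlds: {1, 2}

1, 2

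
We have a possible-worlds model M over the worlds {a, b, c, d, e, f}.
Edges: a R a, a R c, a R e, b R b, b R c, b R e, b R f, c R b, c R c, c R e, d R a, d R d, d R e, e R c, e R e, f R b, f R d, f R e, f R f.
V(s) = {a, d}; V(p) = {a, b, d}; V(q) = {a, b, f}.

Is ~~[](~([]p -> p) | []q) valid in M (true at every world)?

No

Let φ = ~~[](~([]p -> p) | []q). Evaluate φ at each world:
  a (successors {a, c, e}): φ is false.
  b (successors {b, c, e, f}): φ is false.
  c (successors {b, c, e}): φ is false.
  d (successors {a, d, e}): φ is false.
  e (successors {c, e}): φ is false.
  f (successors {b, d, e, f}): φ is false.
Detail at a (counterexample):
  At a: ~[](~([]p -> p) | []q) is true, so ~~[](~([]p -> p) | []q) is false.
    At a: [](~([]p -> p) | []q) is false, so ~[](~([]p -> p) | []q) is true.
      At a: [](~([]p -> p) | []q) requires ~([]p -> p) | []q at every successor {a, c, e}.
        ~([]p -> p) | []q fails at a, so [](~([]p -> p) | []q) is false at a.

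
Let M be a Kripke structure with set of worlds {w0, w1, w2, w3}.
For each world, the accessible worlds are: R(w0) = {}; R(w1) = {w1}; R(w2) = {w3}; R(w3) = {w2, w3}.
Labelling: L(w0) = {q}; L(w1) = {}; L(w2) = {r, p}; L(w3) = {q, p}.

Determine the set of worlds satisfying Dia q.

w2, w3

Let φ = Dia q. Evaluate φ at each world:
  w0 (successors ∅): φ is false.
  w1 (successors {w1}): φ is false.
  w2 (successors {w3}): φ is true.
  w3 (successors {w2, w3}): φ is true.
For instance, at w2:
  At w2: Dia q requires q at some successor in {w3}.
    q holds at w3, so Dia q is true at w2.
Satisfying worlds: {w2, w3}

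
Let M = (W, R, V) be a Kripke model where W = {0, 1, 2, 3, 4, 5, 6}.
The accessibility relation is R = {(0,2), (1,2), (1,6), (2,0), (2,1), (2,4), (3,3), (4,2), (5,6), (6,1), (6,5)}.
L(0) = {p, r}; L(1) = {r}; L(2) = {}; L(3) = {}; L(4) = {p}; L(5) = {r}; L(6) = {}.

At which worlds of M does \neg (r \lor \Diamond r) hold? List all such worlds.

Let φ = \neg (r \lor \Diamond r). Evaluate φ at each world:
  0 (successors {2}): φ is false.
  1 (successors {2, 6}): φ is false.
  2 (successors {0, 1, 4}): φ is false.
  3 (successors {3}): φ is true.
  4 (successors {2}): φ is true.
  5 (successors {6}): φ is false.
  6 (successors {1, 5}): φ is false.
For instance, at 3:
  At 3: r \lor \Diamond r is false, so \neg (r \lor \Diamond r) is true.
    At 3: r is false, \Diamond r is false, so r \lor \Diamond r is false.
      At 3: \Diamond r requires r at some successor in {3}.
        At 3: r is false.
      So \Diamond r is false at 3.
Satisfying worlds: {3, 4}

3, 4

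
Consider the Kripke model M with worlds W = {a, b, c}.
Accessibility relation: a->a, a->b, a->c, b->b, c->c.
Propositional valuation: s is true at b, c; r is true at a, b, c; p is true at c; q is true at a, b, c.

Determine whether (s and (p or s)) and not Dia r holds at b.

No

At b: s and (p or s) is true, not Dia r is false, so (s and (p or s)) and not Dia r is false.
  At b: Dia r is true, so not Dia r is false.
    At b: Dia r requires r at some successor in {b}.
      r holds at b, so Dia r is true at b.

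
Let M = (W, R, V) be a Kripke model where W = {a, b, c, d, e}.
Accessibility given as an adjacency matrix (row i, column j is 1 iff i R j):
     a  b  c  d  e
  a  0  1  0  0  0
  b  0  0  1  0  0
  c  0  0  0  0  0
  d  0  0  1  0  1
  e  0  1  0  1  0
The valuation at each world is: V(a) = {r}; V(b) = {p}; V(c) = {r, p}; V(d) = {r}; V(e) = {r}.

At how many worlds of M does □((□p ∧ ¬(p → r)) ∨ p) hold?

3

Recall that □ψ holds at a world iff ψ holds at every accessible world, and ◇ψ holds iff ψ holds at some accessible world.
Let φ = □((□p ∧ ¬(p → r)) ∨ p). Evaluate φ at each world:
  a (successors {b}): φ is true.
  b (successors {c}): φ is true.
  c (successors ∅): φ is true.
  d (successors {c, e}): φ is false.
  e (successors {b, d}): φ is false.
For instance, at a:
  At a: □((□p ∧ ¬(p → r)) ∨ p) requires (□p ∧ ¬(p → r)) ∨ p at every successor {b}.
      At b: □p ∧ ¬(p → r) is true, p is true, so (□p ∧ ¬(p → r)) ∨ p is true.
  So □((□p ∧ ¬(p → r)) ∨ p) is true at a.
Satisfying worlds: {a, b, c}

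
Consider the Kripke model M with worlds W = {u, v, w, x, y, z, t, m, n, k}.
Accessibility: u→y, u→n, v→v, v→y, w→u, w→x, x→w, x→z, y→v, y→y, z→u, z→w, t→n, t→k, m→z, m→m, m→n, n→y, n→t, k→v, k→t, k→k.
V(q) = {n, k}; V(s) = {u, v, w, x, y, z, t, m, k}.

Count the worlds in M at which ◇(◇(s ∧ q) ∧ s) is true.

Let φ = ◇(◇(s ∧ q) ∧ s). Evaluate φ at each world:
  u (successors {y, n}): φ is false.
  v (successors {v, y}): φ is false.
  w (successors {u, x}): φ is false.
  x (successors {w, z}): φ is false.
  y (successors {v, y}): φ is false.
  z (successors {u, w}): φ is false.
  t (successors {n, k}): φ is true.
  m (successors {z, m, n}): φ is false.
  n (successors {y, t}): φ is true.
  k (successors {v, t, k}): φ is true.
For instance, at v:
  At v: ◇(◇(s ∧ q) ∧ s) requires ◇(s ∧ q) ∧ s at some successor in {v, y}.
    At v: ◇(s ∧ q) ∧ s is false.
    At y: ◇(s ∧ q) ∧ s is false.
  So ◇(◇(s ∧ q) ∧ s) is false at v.
Satisfying worlds: {t, n, k}

3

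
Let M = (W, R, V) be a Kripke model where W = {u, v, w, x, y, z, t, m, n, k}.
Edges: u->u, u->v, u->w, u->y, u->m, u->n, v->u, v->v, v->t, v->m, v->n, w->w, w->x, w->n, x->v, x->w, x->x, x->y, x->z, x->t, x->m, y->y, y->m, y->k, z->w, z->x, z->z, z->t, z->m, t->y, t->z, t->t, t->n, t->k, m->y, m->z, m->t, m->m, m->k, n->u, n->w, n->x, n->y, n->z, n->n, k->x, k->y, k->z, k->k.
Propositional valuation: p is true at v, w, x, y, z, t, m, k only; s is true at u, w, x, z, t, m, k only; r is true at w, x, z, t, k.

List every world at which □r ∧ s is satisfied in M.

Let φ = □r ∧ s. Evaluate φ at each world:
  u (successors {u, v, w, y, m, n}): φ is false.
  v (successors {u, v, t, m, n}): φ is false.
  w (successors {w, x, n}): φ is false.
  x (successors {v, w, x, y, z, t, m}): φ is false.
  y (successors {y, m, k}): φ is false.
  z (successors {w, x, z, t, m}): φ is false.
  t (successors {y, z, t, n, k}): φ is false.
  m (successors {y, z, t, m, k}): φ is false.
  n (successors {u, w, x, y, z, n}): φ is false.
  k (successors {x, y, z, k}): φ is false.
For instance, at n:
  At n: □r is false, s is false, so □r ∧ s is false.
    At n: □r requires r at every successor {u, w, x, y, z, n}.
      r fails at u, so □r is false at n.
Satisfying worlds: none.

none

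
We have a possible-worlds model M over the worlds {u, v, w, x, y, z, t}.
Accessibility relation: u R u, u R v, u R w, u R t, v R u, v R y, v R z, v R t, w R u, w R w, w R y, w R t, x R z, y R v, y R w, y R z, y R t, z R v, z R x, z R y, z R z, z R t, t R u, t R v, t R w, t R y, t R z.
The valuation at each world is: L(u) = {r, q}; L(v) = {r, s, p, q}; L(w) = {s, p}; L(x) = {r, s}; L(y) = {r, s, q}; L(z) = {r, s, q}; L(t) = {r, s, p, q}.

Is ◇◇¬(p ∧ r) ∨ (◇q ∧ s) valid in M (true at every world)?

Yes

Let φ = ◇◇¬(p ∧ r) ∨ (◇q ∧ s). Evaluate φ at each world:
  u (successors {u, v, w, t}): φ is true.
  v (successors {u, y, z, t}): φ is true.
  w (successors {u, w, y, t}): φ is true.
  x (successors {z}): φ is true.
  y (successors {v, w, z, t}): φ is true.
  z (successors {v, x, y, z, t}): φ is true.
  t (successors {u, v, w, y, z}): φ is true.
For instance, at w:
  At w: ◇◇¬(p ∧ r) is true, ◇q ∧ s is true, so ◇◇¬(p ∧ r) ∨ (◇q ∧ s) is true.
    At w: ◇◇¬(p ∧ r) requires ◇¬(p ∧ r) at some successor in {u, w, y, t}.
      ◇¬(p ∧ r) holds at u, so ◇◇¬(p ∧ r) is true at w.
    At w: ◇q is true, s is true, so ◇q ∧ s is true.
      At w: ◇q requires q at some successor in {u, w, y, t}.
        q holds at u, so ◇q is true at w.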